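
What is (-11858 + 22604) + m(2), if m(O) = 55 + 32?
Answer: 10833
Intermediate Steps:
m(O) = 87
(-11858 + 22604) + m(2) = (-11858 + 22604) + 87 = 10746 + 87 = 10833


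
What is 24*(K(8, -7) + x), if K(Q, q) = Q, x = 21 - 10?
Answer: 456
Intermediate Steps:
x = 11
24*(K(8, -7) + x) = 24*(8 + 11) = 24*19 = 456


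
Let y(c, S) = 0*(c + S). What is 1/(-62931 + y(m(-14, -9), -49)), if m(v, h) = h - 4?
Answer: -1/62931 ≈ -1.5890e-5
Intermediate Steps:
m(v, h) = -4 + h
y(c, S) = 0 (y(c, S) = 0*(S + c) = 0)
1/(-62931 + y(m(-14, -9), -49)) = 1/(-62931 + 0) = 1/(-62931) = -1/62931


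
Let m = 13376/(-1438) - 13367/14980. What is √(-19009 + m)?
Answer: I*√551586371945369915/5385310 ≈ 137.91*I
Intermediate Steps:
m = -109797113/10770620 (m = 13376*(-1/1438) - 13367*1/14980 = -6688/719 - 13367/14980 = -109797113/10770620 ≈ -10.194)
√(-19009 + m) = √(-19009 - 109797113/10770620) = √(-204848512693/10770620) = I*√551586371945369915/5385310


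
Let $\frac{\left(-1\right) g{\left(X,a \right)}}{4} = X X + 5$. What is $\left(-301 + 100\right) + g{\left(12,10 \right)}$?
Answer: $-797$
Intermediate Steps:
$g{\left(X,a \right)} = -20 - 4 X^{2}$ ($g{\left(X,a \right)} = - 4 \left(X X + 5\right) = - 4 \left(X^{2} + 5\right) = - 4 \left(5 + X^{2}\right) = -20 - 4 X^{2}$)
$\left(-301 + 100\right) + g{\left(12,10 \right)} = \left(-301 + 100\right) - \left(20 + 4 \cdot 12^{2}\right) = -201 - 596 = -797$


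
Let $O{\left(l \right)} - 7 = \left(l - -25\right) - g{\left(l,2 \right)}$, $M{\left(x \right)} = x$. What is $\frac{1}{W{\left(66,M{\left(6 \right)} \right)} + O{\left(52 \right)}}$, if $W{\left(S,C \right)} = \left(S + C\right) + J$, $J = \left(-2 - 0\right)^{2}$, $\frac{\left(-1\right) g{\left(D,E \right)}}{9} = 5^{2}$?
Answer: $\frac{1}{385} \approx 0.0025974$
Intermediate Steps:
$g{\left(D,E \right)} = -225$ ($g{\left(D,E \right)} = - 9 \cdot 5^{2} = \left(-9\right) 25 = -225$)
$O{\left(l \right)} = 257 + l$ ($O{\left(l \right)} = 7 + \left(\left(l - -25\right) - -225\right) = 7 + \left(\left(l + 25\right) + 225\right) = 7 + \left(\left(25 + l\right) + 225\right) = 7 + \left(250 + l\right) = 257 + l$)
$J = 4$ ($J = \left(-2 + 0\right)^{2} = \left(-2\right)^{2} = 4$)
$W{\left(S,C \right)} = 4 + C + S$ ($W{\left(S,C \right)} = \left(S + C\right) + 4 = \left(C + S\right) + 4 = 4 + C + S$)
$\frac{1}{W{\left(66,M{\left(6 \right)} \right)} + O{\left(52 \right)}} = \frac{1}{\left(4 + 6 + 66\right) + \left(257 + 52\right)} = \frac{1}{76 + 309} = \frac{1}{385}$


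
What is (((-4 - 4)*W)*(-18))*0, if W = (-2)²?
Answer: 0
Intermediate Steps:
W = 4
(((-4 - 4)*W)*(-18))*0 = (((-4 - 4)*4)*(-18))*0 = (-8*4*(-18))*0 = -32*(-18)*0 = 576*0 = 0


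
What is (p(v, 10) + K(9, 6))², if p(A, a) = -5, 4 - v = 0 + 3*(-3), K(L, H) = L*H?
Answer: 2401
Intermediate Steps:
K(L, H) = H*L
v = 13 (v = 4 - (0 + 3*(-3)) = 4 - (0 - 9) = 4 - 1*(-9) = 4 + 9 = 13)
(p(v, 10) + K(9, 6))² = (-5 + 6*9)² = (-5 + 54)² = 49² = 2401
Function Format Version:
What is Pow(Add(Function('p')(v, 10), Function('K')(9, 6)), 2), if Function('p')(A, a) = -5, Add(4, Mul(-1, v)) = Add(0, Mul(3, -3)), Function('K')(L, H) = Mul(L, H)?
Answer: 2401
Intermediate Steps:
Function('K')(L, H) = Mul(H, L)
v = 13 (v = Add(4, Mul(-1, Add(0, Mul(3, -3)))) = Add(4, Mul(-1, Add(0, -9))) = Add(4, Mul(-1, -9)) = Add(4, 9) = 13)
Pow(Add(Function('p')(v, 10), Function('K')(9, 6)), 2) = Pow(Add(-5, Mul(6, 9)), 2) = Pow(Add(-5, 54), 2) = Pow(49, 2) = 2401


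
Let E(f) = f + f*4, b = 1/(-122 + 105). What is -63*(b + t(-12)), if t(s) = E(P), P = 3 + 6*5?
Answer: -176652/17 ≈ -10391.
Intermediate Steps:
b = -1/17 (b = 1/(-17) = -1/17 ≈ -0.058824)
P = 33 (P = 3 + 30 = 33)
E(f) = 5*f (E(f) = f + 4*f = 5*f)
t(s) = 165 (t(s) = 5*33 = 165)
-63*(b + t(-12)) = -63*(-1/17 + 165) = -63*2804/17 = -176652/17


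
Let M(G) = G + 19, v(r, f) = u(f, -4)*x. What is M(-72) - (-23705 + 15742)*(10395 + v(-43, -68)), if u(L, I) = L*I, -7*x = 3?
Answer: 572929516/7 ≈ 8.1847e+7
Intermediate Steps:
x = -3/7 (x = -⅐*3 = -3/7 ≈ -0.42857)
u(L, I) = I*L
v(r, f) = 12*f/7 (v(r, f) = -4*f*(-3/7) = 12*f/7)
M(G) = 19 + G
M(-72) - (-23705 + 15742)*(10395 + v(-43, -68)) = (19 - 72) - (-23705 + 15742)*(10395 + (12/7)*(-68)) = -53 - (-7963)*(10395 - 816/7) = -53 - (-7963)*71949/7 = -53 - 1*(-572929887/7) = -53 + 572929887/7 = 572929516/7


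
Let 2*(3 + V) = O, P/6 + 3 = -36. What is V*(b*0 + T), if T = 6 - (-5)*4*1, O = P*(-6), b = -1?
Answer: 18174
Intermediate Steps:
P = -234 (P = -18 + 6*(-36) = -18 - 216 = -234)
O = 1404 (O = -234*(-6) = 1404)
V = 699 (V = -3 + (½)*1404 = -3 + 702 = 699)
T = 26 (T = 6 - (-5)*4 = 6 - 1*(-20) = 6 + 20 = 26)
V*(b*0 + T) = 699*(-1*0 + 26) = 699*(0 + 26) = 699*26 = 18174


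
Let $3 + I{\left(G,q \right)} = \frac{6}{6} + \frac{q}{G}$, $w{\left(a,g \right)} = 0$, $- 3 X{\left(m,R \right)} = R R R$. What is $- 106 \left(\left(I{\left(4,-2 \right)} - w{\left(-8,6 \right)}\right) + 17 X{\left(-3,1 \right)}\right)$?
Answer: $\frac{2597}{3} \approx 865.67$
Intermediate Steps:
$X{\left(m,R \right)} = - \frac{R^{3}}{3}$ ($X{\left(m,R \right)} = - \frac{R R R}{3} = - \frac{R^{2} R}{3} = - \frac{R^{3}}{3}$)
$I{\left(G,q \right)} = -2 + \frac{q}{G}$ ($I{\left(G,q \right)} = -3 + \left(\frac{6}{6} + \frac{q}{G}\right) = -3 + \left(6 \cdot \frac{1}{6} + \frac{q}{G}\right) = -3 + \left(1 + \frac{q}{G}\right) = -2 + \frac{q}{G}$)
$- 106 \left(\left(I{\left(4,-2 \right)} - w{\left(-8,6 \right)}\right) + 17 X{\left(-3,1 \right)}\right) = - 106 \left(\left(\left(-2 - \frac{2}{4}\right) - 0\right) + 17 \left(- \frac{1^{3}}{3}\right)\right) = - 106 \left(\left(\left(-2 - \frac{1}{2}\right) + 0\right) + 17 \left(\left(- \frac{1}{3}\right) 1\right)\right) = - 106 \left(\left(\left(-2 - \frac{1}{2}\right) + 0\right) + 17 \left(- \frac{1}{3}\right)\right) = - 106 \left(\left(- \frac{5}{2} + 0\right) - \frac{17}{3}\right) = - 106 \left(- \frac{5}{2} - \frac{17}{3}\right) = \left(-106\right) \left(- \frac{49}{6}\right) = \frac{2597}{3}$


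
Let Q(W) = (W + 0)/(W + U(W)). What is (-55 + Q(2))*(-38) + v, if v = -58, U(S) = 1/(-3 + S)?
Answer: 1956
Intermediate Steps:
Q(W) = W/(W + 1/(-3 + W)) (Q(W) = (W + 0)/(W + 1/(-3 + W)) = W/(W + 1/(-3 + W)))
(-55 + Q(2))*(-38) + v = (-55 + 2*(-3 + 2)/(1 + 2*(-3 + 2)))*(-38) - 58 = (-55 + 2*(-1)/(1 + 2*(-1)))*(-38) - 58 = (-55 + 2*(-1)/(1 - 2))*(-38) - 58 = (-55 + 2*(-1)/(-1))*(-38) - 58 = (-55 + 2*(-1)*(-1))*(-38) - 58 = (-55 + 2)*(-38) - 58 = -53*(-38) - 58 = 2014 - 58 = 1956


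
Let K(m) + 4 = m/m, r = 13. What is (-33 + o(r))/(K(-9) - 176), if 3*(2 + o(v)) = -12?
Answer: 39/179 ≈ 0.21788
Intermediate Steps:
o(v) = -6 (o(v) = -2 + (1/3)*(-12) = -2 - 4 = -6)
K(m) = -3 (K(m) = -4 + m/m = -4 + 1 = -3)
(-33 + o(r))/(K(-9) - 176) = (-33 - 6)/(-3 - 176) = -39/(-179) = -39*(-1/179) = 39/179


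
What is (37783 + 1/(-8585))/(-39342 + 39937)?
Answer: 324367054/5108075 ≈ 63.501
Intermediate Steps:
(37783 + 1/(-8585))/(-39342 + 39937) = (37783 - 1/8585)/595 = (324367054/8585)*(1/595) = 324367054/5108075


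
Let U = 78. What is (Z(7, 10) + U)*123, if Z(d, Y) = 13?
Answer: 11193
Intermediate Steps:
(Z(7, 10) + U)*123 = (13 + 78)*123 = 91*123 = 11193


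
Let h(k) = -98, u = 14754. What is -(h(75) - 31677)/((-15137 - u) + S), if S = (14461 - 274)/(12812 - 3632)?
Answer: -97231500/91461731 ≈ -1.0631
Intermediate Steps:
S = 4729/3060 (S = 14187/9180 = 14187*(1/9180) = 4729/3060 ≈ 1.5454)
-(h(75) - 31677)/((-15137 - u) + S) = -(-98 - 31677)/((-15137 - 1*14754) + 4729/3060) = -(-31775)/((-15137 - 14754) + 4729/3060) = -(-31775)/(-29891 + 4729/3060) = -(-31775)/(-91461731/3060) = -(-31775)*(-3060)/91461731 = -1*97231500/91461731 = -97231500/91461731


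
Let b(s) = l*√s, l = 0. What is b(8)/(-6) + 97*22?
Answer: 2134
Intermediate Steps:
b(s) = 0 (b(s) = 0*√s = 0)
b(8)/(-6) + 97*22 = 0/(-6) + 97*22 = 0*(-⅙) + 2134 = 0 + 2134 = 2134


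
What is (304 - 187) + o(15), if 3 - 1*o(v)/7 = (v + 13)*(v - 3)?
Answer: -2214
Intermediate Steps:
o(v) = 21 - 7*(-3 + v)*(13 + v) (o(v) = 21 - 7*(v + 13)*(v - 3) = 21 - 7*(13 + v)*(-3 + v) = 21 - 7*(-3 + v)*(13 + v))
(304 - 187) + o(15) = (304 - 187) + (294 - 70*15 - 7*15²) = 117 + (294 - 1050 - 7*225) = 117 + (294 - 1050 - 1575) = 117 - 2331 = -2214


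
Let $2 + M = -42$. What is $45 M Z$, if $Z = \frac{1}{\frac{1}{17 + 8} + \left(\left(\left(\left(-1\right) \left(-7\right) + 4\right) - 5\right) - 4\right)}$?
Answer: $- \frac{16500}{17} \approx -970.59$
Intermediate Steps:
$M = -44$ ($M = -2 - 42 = -44$)
$Z = \frac{25}{51}$ ($Z = \frac{1}{\frac{1}{25} + \left(\left(\left(7 + 4\right) - 5\right) - 4\right)} = \frac{1}{\frac{1}{25} + \left(\left(11 - 5\right) - 4\right)} = \frac{1}{\frac{1}{25} + \left(6 - 4\right)} = \frac{1}{\frac{1}{25} + 2} = \frac{1}{\frac{51}{25}} = \frac{25}{51} \approx 0.4902$)
$45 M Z = 45 \left(-44\right) \frac{25}{51} = \left(-1980\right) \frac{25}{51} = - \frac{16500}{17}$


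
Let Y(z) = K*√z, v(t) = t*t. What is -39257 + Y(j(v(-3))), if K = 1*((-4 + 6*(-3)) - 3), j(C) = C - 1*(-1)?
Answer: -39257 - 25*√10 ≈ -39336.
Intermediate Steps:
v(t) = t²
j(C) = 1 + C (j(C) = C + 1 = 1 + C)
K = -25 (K = 1*((-4 - 18) - 3) = 1*(-22 - 3) = 1*(-25) = -25)
Y(z) = -25*√z
-39257 + Y(j(v(-3))) = -39257 - 25*√(1 + (-3)²) = -39257 - 25*√(1 + 9) = -39257 - 25*√10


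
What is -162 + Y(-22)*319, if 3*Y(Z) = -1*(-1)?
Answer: -167/3 ≈ -55.667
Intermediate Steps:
Y(Z) = ⅓ (Y(Z) = (-1*(-1))/3 = (⅓)*1 = ⅓)
-162 + Y(-22)*319 = -162 + (⅓)*319 = -162 + 319/3 = -167/3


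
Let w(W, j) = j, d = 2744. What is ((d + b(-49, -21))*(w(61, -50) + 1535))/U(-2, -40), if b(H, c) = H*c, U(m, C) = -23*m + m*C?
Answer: 88935/2 ≈ 44468.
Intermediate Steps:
U(m, C) = -23*m + C*m
((d + b(-49, -21))*(w(61, -50) + 1535))/U(-2, -40) = ((2744 - 49*(-21))*(-50 + 1535))/((-2*(-23 - 40))) = ((2744 + 1029)*1485)/((-2*(-63))) = (3773*1485)/126 = 5602905*(1/126) = 88935/2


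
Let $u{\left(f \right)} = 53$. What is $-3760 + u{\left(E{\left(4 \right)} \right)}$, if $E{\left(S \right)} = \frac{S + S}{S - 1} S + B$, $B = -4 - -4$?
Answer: $-3707$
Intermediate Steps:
$B = 0$ ($B = -4 + 4 = 0$)
$E{\left(S \right)} = \frac{2 S^{2}}{-1 + S}$ ($E{\left(S \right)} = \frac{S + S}{S - 1} S + 0 = \frac{2 S}{-1 + S} S + 0 = \frac{2 S^{2}}{-1 + S} + 0 = \frac{2 S^{2}}{-1 + S}$)
$-3760 + u{\left(E{\left(4 \right)} \right)} = -3760 + 53 = -3707$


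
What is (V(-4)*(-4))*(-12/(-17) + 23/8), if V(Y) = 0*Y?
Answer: 0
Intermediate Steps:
V(Y) = 0
(V(-4)*(-4))*(-12/(-17) + 23/8) = (0*(-4))*(-12/(-17) + 23/8) = 0*(-12*(-1/17) + 23*(1/8)) = 0*(12/17 + 23/8) = 0*(487/136) = 0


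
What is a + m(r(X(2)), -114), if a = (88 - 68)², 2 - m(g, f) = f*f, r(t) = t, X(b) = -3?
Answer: -12594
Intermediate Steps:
m(g, f) = 2 - f² (m(g, f) = 2 - f*f = 2 - f²)
a = 400 (a = 20² = 400)
a + m(r(X(2)), -114) = 400 + (2 - 1*(-114)²) = 400 + (2 - 1*12996) = 400 + (2 - 12996) = 400 - 12994 = -12594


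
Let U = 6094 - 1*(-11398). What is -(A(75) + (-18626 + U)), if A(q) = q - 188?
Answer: 1247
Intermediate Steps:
A(q) = -188 + q
U = 17492 (U = 6094 + 11398 = 17492)
-(A(75) + (-18626 + U)) = -((-188 + 75) + (-18626 + 17492)) = -(-113 - 1134) = -1*(-1247) = 1247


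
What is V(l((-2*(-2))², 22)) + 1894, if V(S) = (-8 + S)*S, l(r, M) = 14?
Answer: 1978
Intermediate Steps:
V(S) = S*(-8 + S)
V(l((-2*(-2))², 22)) + 1894 = 14*(-8 + 14) + 1894 = 14*6 + 1894 = 84 + 1894 = 1978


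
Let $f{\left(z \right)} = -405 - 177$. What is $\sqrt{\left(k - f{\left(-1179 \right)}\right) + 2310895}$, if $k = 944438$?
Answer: $\sqrt{3255915} \approx 1804.4$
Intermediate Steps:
$f{\left(z \right)} = -582$ ($f{\left(z \right)} = -405 - 177 = -582$)
$\sqrt{\left(k - f{\left(-1179 \right)}\right) + 2310895} = \sqrt{\left(944438 - -582\right) + 2310895} = \sqrt{\left(944438 + 582\right) + 2310895} = \sqrt{945020 + 2310895} = \sqrt{3255915}$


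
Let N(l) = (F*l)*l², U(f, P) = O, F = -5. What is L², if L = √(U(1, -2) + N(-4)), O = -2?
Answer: 318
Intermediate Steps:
U(f, P) = -2
N(l) = -5*l³ (N(l) = (-5*l)*l² = -5*l³)
L = √318 (L = √(-2 - 5*(-4)³) = √(-2 - 5*(-64)) = √(-2 + 320) = √318 ≈ 17.833)
L² = (√318)² = 318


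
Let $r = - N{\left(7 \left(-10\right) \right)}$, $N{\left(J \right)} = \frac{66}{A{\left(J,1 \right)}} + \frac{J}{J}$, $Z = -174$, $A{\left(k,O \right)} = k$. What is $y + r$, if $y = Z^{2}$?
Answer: $\frac{1059658}{35} \approx 30276.0$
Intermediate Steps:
$N{\left(J \right)} = 1 + \frac{66}{J}$ ($N{\left(J \right)} = \frac{66}{J} + \frac{J}{J} = \frac{66}{J} + 1 = 1 + \frac{66}{J}$)
$r = - \frac{2}{35}$ ($r = - \frac{66 + 7 \left(-10\right)}{7 \left(-10\right)} = - \frac{66 - 70}{-70} = - \frac{\left(-1\right) \left(-4\right)}{70} = \left(-1\right) \frac{2}{35} = - \frac{2}{35} \approx -0.057143$)
$y = 30276$ ($y = \left(-174\right)^{2} = 30276$)
$y + r = 30276 - \frac{2}{35} = \frac{1059658}{35}$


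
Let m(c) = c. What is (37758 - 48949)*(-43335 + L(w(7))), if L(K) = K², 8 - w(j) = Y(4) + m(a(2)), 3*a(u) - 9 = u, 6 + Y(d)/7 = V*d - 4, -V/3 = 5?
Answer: -20247585334/9 ≈ -2.2497e+9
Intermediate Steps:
V = -15 (V = -3*5 = -15)
Y(d) = -70 - 105*d (Y(d) = -42 + 7*(-15*d - 4) = -42 + 7*(-4 - 15*d) = -42 + (-28 - 105*d) = -70 - 105*d)
a(u) = 3 + u/3
w(j) = 1483/3 (w(j) = 8 - ((-70 - 105*4) + (3 + (⅓)*2)) = 8 - ((-70 - 420) + (3 + ⅔)) = 8 - (-490 + 11/3) = 8 - 1*(-1459/3) = 8 + 1459/3 = 1483/3)
(37758 - 48949)*(-43335 + L(w(7))) = (37758 - 48949)*(-43335 + (1483/3)²) = -11191*(-43335 + 2199289/9) = -11191*1809274/9 = -20247585334/9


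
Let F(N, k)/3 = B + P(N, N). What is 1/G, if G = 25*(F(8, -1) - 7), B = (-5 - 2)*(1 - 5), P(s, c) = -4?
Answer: 1/1625 ≈ 0.00061538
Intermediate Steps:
B = 28 (B = -7*(-4) = 28)
F(N, k) = 72 (F(N, k) = 3*(28 - 4) = 3*24 = 72)
G = 1625 (G = 25*(72 - 7) = 25*65 = 1625)
1/G = 1/1625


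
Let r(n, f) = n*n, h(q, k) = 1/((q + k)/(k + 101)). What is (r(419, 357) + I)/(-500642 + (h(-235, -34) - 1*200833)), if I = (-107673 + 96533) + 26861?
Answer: -25727429/94348421 ≈ -0.27269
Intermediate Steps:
I = 15721 (I = -11140 + 26861 = 15721)
h(q, k) = (101 + k)/(k + q) (h(q, k) = 1/((k + q)/(101 + k)) = (101 + k)/(k + q))
r(n, f) = n²
(r(419, 357) + I)/(-500642 + (h(-235, -34) - 1*200833)) = (419² + 15721)/(-500642 + ((101 - 34)/(-34 - 235) - 1*200833)) = (175561 + 15721)/(-500642 + (67/(-269) - 200833)) = 191282/(-500642 + (-1/269*67 - 200833)) = 191282/(-500642 + (-67/269 - 200833)) = 191282/(-500642 - 54024144/269) = 191282/(-188696842/269) = 191282*(-269/188696842) = -25727429/94348421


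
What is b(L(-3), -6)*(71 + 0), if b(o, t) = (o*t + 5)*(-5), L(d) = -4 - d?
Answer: -3905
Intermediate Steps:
b(o, t) = -25 - 5*o*t (b(o, t) = (5 + o*t)*(-5) = -25 - 5*o*t)
b(L(-3), -6)*(71 + 0) = (-25 - 5*(-4 - 1*(-3))*(-6))*(71 + 0) = (-25 - 5*(-4 + 3)*(-6))*71 = (-25 - 5*(-1)*(-6))*71 = (-25 - 30)*71 = -55*71 = -3905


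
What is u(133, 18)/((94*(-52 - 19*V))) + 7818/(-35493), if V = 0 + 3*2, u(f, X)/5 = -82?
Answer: -17906657/92305462 ≈ -0.19399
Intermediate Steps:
u(f, X) = -410 (u(f, X) = 5*(-82) = -410)
V = 6 (V = 0 + 6 = 6)
u(133, 18)/((94*(-52 - 19*V))) + 7818/(-35493) = -410*1/(94*(-52 - 19*6)) + 7818/(-35493) = -410*1/(94*(-52 - 114)) + 7818*(-1/35493) = -410/(94*(-166)) - 2606/11831 = -410/(-15604) - 2606/11831 = -410*(-1/15604) - 2606/11831 = 205/7802 - 2606/11831 = -17906657/92305462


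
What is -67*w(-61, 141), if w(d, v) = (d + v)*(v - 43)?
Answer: -525280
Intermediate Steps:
w(d, v) = (-43 + v)*(d + v) (w(d, v) = (d + v)*(-43 + v) = (-43 + v)*(d + v))
-67*w(-61, 141) = -67*(141² - 43*(-61) - 43*141 - 61*141) = -67*(19881 + 2623 - 6063 - 8601) = -67*7840 = -525280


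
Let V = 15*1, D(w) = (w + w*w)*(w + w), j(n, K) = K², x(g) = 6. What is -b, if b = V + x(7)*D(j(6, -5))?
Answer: -195015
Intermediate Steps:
D(w) = 2*w*(w + w²) (D(w) = (w + w²)*(2*w) = 2*w*(w + w²))
V = 15
b = 195015 (b = 15 + 6*(2*((-5)²)²*(1 + (-5)²)) = 15 + 6*(2*25²*(1 + 25)) = 15 + 6*(2*625*26) = 15 + 6*32500 = 15 + 195000 = 195015)
-b = -1*195015 = -195015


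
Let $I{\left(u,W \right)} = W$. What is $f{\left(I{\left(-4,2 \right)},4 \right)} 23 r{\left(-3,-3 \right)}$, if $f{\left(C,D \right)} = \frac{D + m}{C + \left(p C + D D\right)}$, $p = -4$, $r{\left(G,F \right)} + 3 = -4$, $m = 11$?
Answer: $- \frac{483}{2} \approx -241.5$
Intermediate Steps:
$r{\left(G,F \right)} = -7$ ($r{\left(G,F \right)} = -3 - 4 = -7$)
$f{\left(C,D \right)} = \frac{11 + D}{D^{2} - 3 C}$ ($f{\left(C,D \right)} = \frac{D + 11}{C - \left(4 C - D D\right)} = \frac{11 + D}{C - \left(- D^{2} + 4 C\right)} = \frac{11 + D}{D^{2} - 3 C}$)
$f{\left(I{\left(-4,2 \right)},4 \right)} 23 r{\left(-3,-3 \right)} = \frac{11 + 4}{4^{2} - 6} \cdot 23 \left(-7\right) = \frac{1}{16 - 6} \cdot 15 \cdot 23 \left(-7\right) = \frac{1}{10} \cdot 15 \cdot 23 \left(-7\right) = \frac{3}{2} \cdot 23 \left(-7\right) = \frac{69}{2} \left(-7\right) = - \frac{483}{2}$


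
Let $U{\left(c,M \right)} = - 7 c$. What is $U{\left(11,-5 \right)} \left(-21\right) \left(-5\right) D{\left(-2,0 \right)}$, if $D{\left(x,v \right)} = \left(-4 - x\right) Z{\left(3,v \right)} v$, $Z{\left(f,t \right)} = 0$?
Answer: $0$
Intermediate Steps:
$D{\left(x,v \right)} = 0$ ($D{\left(x,v \right)} = \left(-4 - x\right) 0 v = 0 v = 0$)
$U{\left(11,-5 \right)} \left(-21\right) \left(-5\right) D{\left(-2,0 \right)} = \left(-7\right) 11 \left(-21\right) \left(-5\right) 0 = - 77 \cdot 105 \cdot 0 = \left(-77\right) 0 = 0$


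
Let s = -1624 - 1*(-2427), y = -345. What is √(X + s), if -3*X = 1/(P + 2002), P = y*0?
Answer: √28965838902/6006 ≈ 28.337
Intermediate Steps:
P = 0 (P = -345*0 = 0)
s = 803 (s = -1624 + 2427 = 803)
X = -1/6006 (X = -1/(3*(0 + 2002)) = -⅓/2002 = -⅓*1/2002 = -1/6006 ≈ -0.00016650)
√(X + s) = √(-1/6006 + 803) = √(4822817/6006) = √28965838902/6006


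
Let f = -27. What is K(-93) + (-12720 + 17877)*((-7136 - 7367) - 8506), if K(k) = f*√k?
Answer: -118657413 - 27*I*√93 ≈ -1.1866e+8 - 260.38*I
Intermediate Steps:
K(k) = -27*√k
K(-93) + (-12720 + 17877)*((-7136 - 7367) - 8506) = -27*I*√93 + (-12720 + 17877)*((-7136 - 7367) - 8506) = -27*I*√93 + 5157*(-14503 - 8506) = -27*I*√93 + 5157*(-23009) = -27*I*√93 - 118657413 = -118657413 - 27*I*√93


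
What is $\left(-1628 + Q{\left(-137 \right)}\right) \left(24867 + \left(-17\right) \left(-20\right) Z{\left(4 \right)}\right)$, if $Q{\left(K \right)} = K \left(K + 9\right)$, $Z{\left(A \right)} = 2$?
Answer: $406401676$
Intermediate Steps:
$Q{\left(K \right)} = K \left(9 + K\right)$
$\left(-1628 + Q{\left(-137 \right)}\right) \left(24867 + \left(-17\right) \left(-20\right) Z{\left(4 \right)}\right) = \left(-1628 - 137 \left(9 - 137\right)\right) \left(24867 + \left(-17\right) \left(-20\right) 2\right) = \left(-1628 - -17536\right) \left(24867 + 340 \cdot 2\right) = \left(-1628 + 17536\right) \left(24867 + 680\right) = 15908 \cdot 25547 = 406401676$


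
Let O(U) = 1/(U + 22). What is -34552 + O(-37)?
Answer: -518281/15 ≈ -34552.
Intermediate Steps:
O(U) = 1/(22 + U)
-34552 + O(-37) = -34552 + 1/(22 - 37) = -34552 + 1/(-15) = -34552 - 1/15 = -518281/15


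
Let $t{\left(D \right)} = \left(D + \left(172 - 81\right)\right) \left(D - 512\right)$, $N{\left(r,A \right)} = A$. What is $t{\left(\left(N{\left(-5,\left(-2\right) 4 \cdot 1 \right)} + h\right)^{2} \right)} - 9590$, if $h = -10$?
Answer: $-87610$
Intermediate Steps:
$t{\left(D \right)} = \left(-512 + D\right) \left(91 + D\right)$ ($t{\left(D \right)} = \left(D + 91\right) \left(-512 + D\right) = \left(91 + D\right) \left(-512 + D\right) = \left(-512 + D\right) \left(91 + D\right)$)
$t{\left(\left(N{\left(-5,\left(-2\right) 4 \cdot 1 \right)} + h\right)^{2} \right)} - 9590 = \left(-46592 + \left(\left(\left(-2\right) 4 \cdot 1 - 10\right)^{2}\right)^{2} - 421 \left(\left(-2\right) 4 \cdot 1 - 10\right)^{2}\right) - 9590 = \left(-46592 + \left(\left(\left(-8\right) 1 - 10\right)^{2}\right)^{2} - 421 \left(\left(-8\right) 1 - 10\right)^{2}\right) - 9590 = \left(-46592 + \left(\left(-8 - 10\right)^{2}\right)^{2} - 421 \left(-8 - 10\right)^{2}\right) - 9590 = \left(-46592 + \left(\left(-18\right)^{2}\right)^{2} - 421 \left(-18\right)^{2}\right) - 9590 = \left(-46592 + 324^{2} - 136404\right) - 9590 = \left(-46592 + 104976 - 136404\right) - 9590 = -78020 - 9590 = -87610$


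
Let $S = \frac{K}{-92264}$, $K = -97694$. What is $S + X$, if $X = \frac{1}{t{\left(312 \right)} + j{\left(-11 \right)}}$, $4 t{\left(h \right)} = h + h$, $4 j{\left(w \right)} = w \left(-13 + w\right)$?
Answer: $\frac{5445083}{5120652} \approx 1.0634$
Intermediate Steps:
$j{\left(w \right)} = \frac{w \left(-13 + w\right)}{4}$
$t{\left(h \right)} = \frac{h}{2}$ ($t{\left(h \right)} = \frac{h + h}{4} = \frac{2 h}{4} = \frac{h}{2}$)
$X = \frac{1}{222}$ ($X = \frac{1}{\frac{1}{2} \cdot 312 + \frac{1}{4} \left(-11\right) \left(-13 - 11\right)} = \frac{1}{156 + \frac{1}{4} \left(-11\right) \left(-24\right)} = \frac{1}{156 + 66} = \frac{1}{222} \approx 0.0045045$)
$S = \frac{48847}{46132}$ ($S = - \frac{97694}{-92264} = \left(-97694\right) \left(- \frac{1}{92264}\right) = \frac{48847}{46132} \approx 1.0589$)
$S + X = \frac{48847}{46132} + \frac{1}{222} = \frac{5445083}{5120652}$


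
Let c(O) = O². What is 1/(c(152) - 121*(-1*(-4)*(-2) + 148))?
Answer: 1/6164 ≈ 0.00016223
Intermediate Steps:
1/(c(152) - 121*(-1*(-4)*(-2) + 148)) = 1/(152² - 121*(-1*(-4)*(-2) + 148)) = 1/(23104 - 121*(4*(-2) + 148)) = 1/(23104 - 121*(-8 + 148)) = 1/(23104 - 121*140) = 1/(23104 - 16940) = 1/6164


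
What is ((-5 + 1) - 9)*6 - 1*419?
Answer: -497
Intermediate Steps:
((-5 + 1) - 9)*6 - 1*419 = (-4 - 9)*6 - 419 = -13*6 - 419 = -78 - 419 = -497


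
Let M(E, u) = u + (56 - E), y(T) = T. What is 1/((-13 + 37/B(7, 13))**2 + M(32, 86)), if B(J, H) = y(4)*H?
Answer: 2704/705761 ≈ 0.0038313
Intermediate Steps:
M(E, u) = 56 + u - E
B(J, H) = 4*H
1/((-13 + 37/B(7, 13))**2 + M(32, 86)) = 1/((-13 + 37/((4*13)))**2 + (56 + 86 - 1*32)) = 1/((-13 + 37/52)**2 + (56 + 86 - 32)) = 1/((-13 + 37*(1/52))**2 + 110) = 1/((-13 + 37/52)**2 + 110) = 1/((-639/52)**2 + 110) = 1/(408321/2704 + 110) = 1/(705761/2704) = 2704/705761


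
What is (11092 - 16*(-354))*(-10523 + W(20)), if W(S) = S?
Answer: -175988268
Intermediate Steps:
(11092 - 16*(-354))*(-10523 + W(20)) = (11092 - 16*(-354))*(-10523 + 20) = (11092 + 5664)*(-10503) = 16756*(-10503) = -175988268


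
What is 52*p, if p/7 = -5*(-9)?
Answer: 16380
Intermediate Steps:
p = 315 (p = 7*(-5*(-9)) = 7*45 = 315)
52*p = 52*315 = 16380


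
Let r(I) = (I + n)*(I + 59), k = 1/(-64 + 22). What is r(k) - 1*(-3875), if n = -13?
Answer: 5480581/1764 ≈ 3106.9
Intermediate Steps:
k = -1/42 (k = 1/(-42) = -1/42 ≈ -0.023810)
r(I) = (-13 + I)*(59 + I) (r(I) = (I - 13)*(I + 59) = (-13 + I)*(59 + I))
r(k) - 1*(-3875) = (-767 + (-1/42)² + 46*(-1/42)) - 1*(-3875) = (-767 + 1/1764 - 23/21) + 3875 = -1354919/1764 + 3875 = 5480581/1764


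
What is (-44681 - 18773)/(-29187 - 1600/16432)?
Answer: 65167258/29975149 ≈ 2.1740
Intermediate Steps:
(-44681 - 18773)/(-29187 - 1600/16432) = -63454/(-29187 - 1600*1/16432) = -63454/(-29187 - 100/1027) = -63454/(-29975149/1027) = -63454*(-1027/29975149) = 65167258/29975149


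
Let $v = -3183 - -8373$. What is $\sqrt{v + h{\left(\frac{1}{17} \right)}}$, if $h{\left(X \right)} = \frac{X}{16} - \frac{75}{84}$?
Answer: $\frac{\sqrt{1175727973}}{476} \approx 72.036$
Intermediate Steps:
$v = 5190$ ($v = -3183 + 8373 = 5190$)
$h{\left(X \right)} = - \frac{25}{28} + \frac{X}{16}$ ($h{\left(X \right)} = X \frac{1}{16} - \frac{25}{28} = \frac{X}{16} - \frac{25}{28} = - \frac{25}{28} + \frac{X}{16}$)
$\sqrt{v + h{\left(\frac{1}{17} \right)}} = \sqrt{5190 - \left(\frac{25}{28} - \frac{1}{16 \cdot 17}\right)} = \sqrt{5190 + \left(- \frac{25}{28} + \frac{1}{16} \cdot \frac{1}{17}\right)} = \sqrt{5190 + \left(- \frac{25}{28} + \frac{1}{272}\right)} = \sqrt{5190 - \frac{1693}{1904}} = \sqrt{\frac{9880067}{1904}} = \frac{\sqrt{1175727973}}{476}$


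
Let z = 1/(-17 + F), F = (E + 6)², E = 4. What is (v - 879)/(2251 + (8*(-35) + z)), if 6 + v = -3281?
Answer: -172889/81797 ≈ -2.1136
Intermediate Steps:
F = 100 (F = (4 + 6)² = 10² = 100)
v = -3287 (v = -6 - 3281 = -3287)
z = 1/83 (z = 1/(-17 + 100) = 1/83 ≈ 0.012048)
(v - 879)/(2251 + (8*(-35) + z)) = (-3287 - 879)/(2251 + (8*(-35) + 1/83)) = -4166/(2251 + (-280 + 1/83)) = -4166/(2251 - 23239/83) = -4166/163594/83 = -4166*83/163594 = -172889/81797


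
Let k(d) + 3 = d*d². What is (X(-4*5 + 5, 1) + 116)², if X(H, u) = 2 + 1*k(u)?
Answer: 13456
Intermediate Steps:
k(d) = -3 + d³ (k(d) = -3 + d*d² = -3 + d³)
X(H, u) = -1 + u³ (X(H, u) = 2 + 1*(-3 + u³) = 2 + (-3 + u³) = -1 + u³)
(X(-4*5 + 5, 1) + 116)² = ((-1 + 1³) + 116)² = ((-1 + 1) + 116)² = (0 + 116)² = 116² = 13456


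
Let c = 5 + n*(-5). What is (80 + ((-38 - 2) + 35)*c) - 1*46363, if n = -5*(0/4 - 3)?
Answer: -45933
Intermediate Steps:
n = 15 (n = -5*(0*(¼) - 3) = -5*(0 - 3) = -5*(-3) = 15)
c = -70 (c = 5 + 15*(-5) = 5 - 75 = -70)
(80 + ((-38 - 2) + 35)*c) - 1*46363 = (80 + ((-38 - 2) + 35)*(-70)) - 1*46363 = (80 + (-40 + 35)*(-70)) - 46363 = (80 - 5*(-70)) - 46363 = (80 + 350) - 46363 = 430 - 46363 = -45933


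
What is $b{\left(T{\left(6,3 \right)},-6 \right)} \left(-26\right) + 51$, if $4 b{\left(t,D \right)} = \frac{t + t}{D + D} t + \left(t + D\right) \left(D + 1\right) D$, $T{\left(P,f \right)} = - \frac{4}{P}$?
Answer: $\frac{36490}{27} \approx 1351.5$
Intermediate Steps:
$b{\left(t,D \right)} = \frac{t^{2}}{4 D} + \frac{D \left(1 + D\right) \left(D + t\right)}{4}$ ($b{\left(t,D \right)} = \frac{\frac{t + t}{D + D} t + \left(t + D\right) \left(D + 1\right) D}{4} = \frac{\frac{2 t}{2 D} t + \left(D + t\right) \left(1 + D\right) D}{4} = \frac{2 t \frac{1}{2 D} t + \left(1 + D\right) \left(D + t\right) D}{4} = \frac{\frac{t}{D} t + D \left(1 + D\right) \left(D + t\right)}{4} = \frac{\frac{t^{2}}{D} + D \left(1 + D\right) \left(D + t\right)}{4} = \frac{t^{2}}{4 D} + \frac{D \left(1 + D\right) \left(D + t\right)}{4}$)
$b{\left(T{\left(6,3 \right)},-6 \right)} \left(-26\right) + 51 = \frac{\left(- \frac{4}{6}\right)^{2} + \left(-6\right)^{2} \left(-6 - \frac{4}{6} + \left(-6\right)^{2} - 6 \left(- \frac{4}{6}\right)\right)}{4 \left(-6\right)} \left(-26\right) + 51 = \frac{1}{4} \left(- \frac{1}{6}\right) \left(\left(\left(-4\right) \frac{1}{6}\right)^{2} + 36 \left(-6 - \frac{2}{3} + 36 - 6 \left(\left(-4\right) \frac{1}{6}\right)\right)\right) \left(-26\right) + 51 = \frac{1}{4} \left(- \frac{1}{6}\right) \left(\left(- \frac{2}{3}\right)^{2} + 36 \left(-6 - \frac{2}{3} + 36 - -4\right)\right) \left(-26\right) + 51 = \frac{1}{4} \left(- \frac{1}{6}\right) \left(\frac{4}{9} + 36 \left(-6 - \frac{2}{3} + 36 + 4\right)\right) \left(-26\right) + 51 = \frac{1}{4} \left(- \frac{1}{6}\right) \left(\frac{4}{9} + 36 \cdot \frac{100}{3}\right) \left(-26\right) + 51 = \frac{1}{4} \left(- \frac{1}{6}\right) \left(\frac{4}{9} + 1200\right) \left(-26\right) + 51 = \frac{1}{4} \left(- \frac{1}{6}\right) \frac{10804}{9} \left(-26\right) + 51 = \left(- \frac{2701}{54}\right) \left(-26\right) + 51 = \frac{35113}{27} + 51 = \frac{36490}{27}$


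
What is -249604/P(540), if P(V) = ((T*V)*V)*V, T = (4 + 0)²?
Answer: -62401/629856000 ≈ -9.9072e-5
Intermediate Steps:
T = 16 (T = 4² = 16)
P(V) = 16*V³ (P(V) = ((16*V)*V)*V = (16*V²)*V = 16*V³)
-249604/P(540) = -249604/(16*540³) = -249604/(16*157464000) = -249604/2519424000 = -249604*1/2519424000 = -62401/629856000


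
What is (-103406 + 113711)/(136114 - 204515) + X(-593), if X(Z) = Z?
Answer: -40572098/68401 ≈ -593.15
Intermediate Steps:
(-103406 + 113711)/(136114 - 204515) + X(-593) = (-103406 + 113711)/(136114 - 204515) - 593 = 10305/(-68401) - 593 = 10305*(-1/68401) - 593 = -10305/68401 - 593 = -40572098/68401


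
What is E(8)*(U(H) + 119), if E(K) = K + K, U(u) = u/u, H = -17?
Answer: 1920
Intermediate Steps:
U(u) = 1
E(K) = 2*K
E(8)*(U(H) + 119) = (2*8)*(1 + 119) = 16*120 = 1920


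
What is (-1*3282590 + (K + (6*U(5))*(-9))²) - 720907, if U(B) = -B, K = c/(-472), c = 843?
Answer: -875888275239/222784 ≈ -3.9316e+6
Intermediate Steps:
K = -843/472 (K = 843/(-472) = 843*(-1/472) = -843/472 ≈ -1.7860)
(-1*3282590 + (K + (6*U(5))*(-9))²) - 720907 = (-1*3282590 + (-843/472 + (6*(-1*5))*(-9))²) - 720907 = (-3282590 + (-843/472 + (6*(-5))*(-9))²) - 720907 = (-3282590 + (-843/472 - 30*(-9))²) - 720907 = (-3282590 + (-843/472 + 270)²) - 720907 = (-3282590 + (126597/472)²) - 720907 = (-3282590 + 16026800409/222784) - 720907 = -715281730151/222784 - 720907 = -875888275239/222784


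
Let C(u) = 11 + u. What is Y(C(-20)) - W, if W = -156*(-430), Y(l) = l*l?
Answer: -66999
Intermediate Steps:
Y(l) = l²
W = 67080
Y(C(-20)) - W = (11 - 20)² - 1*67080 = (-9)² - 67080 = 81 - 67080 = -66999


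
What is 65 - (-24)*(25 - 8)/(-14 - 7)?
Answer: 319/7 ≈ 45.571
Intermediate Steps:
65 - (-24)*(25 - 8)/(-14 - 7) = 65 - (-24)*17/(-21) = 65 - (-24)*17*(-1/21) = 65 - (-24)*(-17)/21 = 65 - 1*136/7 = 65 - 136/7 = 319/7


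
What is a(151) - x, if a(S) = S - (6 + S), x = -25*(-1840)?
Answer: -46006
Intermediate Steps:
x = 46000
a(S) = -6 (a(S) = S + (-6 - S) = -6)
a(151) - x = -6 - 1*46000 = -6 - 46000 = -46006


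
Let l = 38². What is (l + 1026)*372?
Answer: 918840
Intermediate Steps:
l = 1444
(l + 1026)*372 = (1444 + 1026)*372 = 2470*372 = 918840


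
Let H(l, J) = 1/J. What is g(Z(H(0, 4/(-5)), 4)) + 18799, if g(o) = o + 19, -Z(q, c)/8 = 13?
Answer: 18714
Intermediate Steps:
Z(q, c) = -104 (Z(q, c) = -8*13 = -104)
g(o) = 19 + o
g(Z(H(0, 4/(-5)), 4)) + 18799 = (19 - 104) + 18799 = -85 + 18799 = 18714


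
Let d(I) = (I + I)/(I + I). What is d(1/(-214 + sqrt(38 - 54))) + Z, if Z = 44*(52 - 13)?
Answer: 1717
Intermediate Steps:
d(I) = 1 (d(I) = (2*I)/((2*I)) = (2*I)*(1/(2*I)) = 1)
Z = 1716 (Z = 44*39 = 1716)
d(1/(-214 + sqrt(38 - 54))) + Z = 1 + 1716 = 1717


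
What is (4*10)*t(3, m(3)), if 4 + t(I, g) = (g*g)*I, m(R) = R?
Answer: 920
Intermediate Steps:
t(I, g) = -4 + I*g² (t(I, g) = -4 + (g*g)*I = -4 + g²*I = -4 + I*g²)
(4*10)*t(3, m(3)) = (4*10)*(-4 + 3*3²) = 40*(-4 + 3*9) = 40*(-4 + 27) = 40*23 = 920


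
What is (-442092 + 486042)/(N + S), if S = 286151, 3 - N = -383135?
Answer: 43950/669289 ≈ 0.065667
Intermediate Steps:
N = 383138 (N = 3 - 1*(-383135) = 3 + 383135 = 383138)
(-442092 + 486042)/(N + S) = (-442092 + 486042)/(383138 + 286151) = 43950/669289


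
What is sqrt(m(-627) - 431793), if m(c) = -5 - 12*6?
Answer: I*sqrt(431870) ≈ 657.17*I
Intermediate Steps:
m(c) = -77 (m(c) = -5 - 72 = -77)
sqrt(m(-627) - 431793) = sqrt(-77 - 431793) = sqrt(-431870) = I*sqrt(431870)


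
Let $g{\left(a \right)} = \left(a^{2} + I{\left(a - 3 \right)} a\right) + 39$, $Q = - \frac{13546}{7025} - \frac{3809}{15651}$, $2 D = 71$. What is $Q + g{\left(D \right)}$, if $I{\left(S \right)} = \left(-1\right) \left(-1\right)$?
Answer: $\frac{586058773541}{439793100} \approx 1332.6$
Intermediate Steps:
$I{\left(S \right)} = 1$
$D = \frac{71}{2}$ ($D = \frac{1}{2} \cdot 71 = \frac{71}{2} \approx 35.5$)
$Q = - \frac{238766671}{109948275}$ ($Q = \left(-13546\right) \frac{1}{7025} - \frac{3809}{15651} = - \frac{13546}{7025} - \frac{3809}{15651} = - \frac{238766671}{109948275} \approx -2.1716$)
$g{\left(a \right)} = 39 + a + a^{2}$ ($g{\left(a \right)} = \left(a^{2} + 1 a\right) + 39 = \left(a^{2} + a\right) + 39 = \left(a + a^{2}\right) + 39 = 39 + a + a^{2}$)
$Q + g{\left(D \right)} = - \frac{238766671}{109948275} + \left(39 + \frac{71}{2} + \left(\frac{71}{2}\right)^{2}\right) = - \frac{238766671}{109948275} + \left(39 + \frac{71}{2} + \frac{5041}{4}\right) = - \frac{238766671}{109948275} + \frac{5339}{4} = \frac{586058773541}{439793100}$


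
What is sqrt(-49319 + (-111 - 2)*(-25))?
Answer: 9*I*sqrt(574) ≈ 215.62*I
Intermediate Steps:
sqrt(-49319 + (-111 - 2)*(-25)) = sqrt(-49319 - 113*(-25)) = sqrt(-49319 + 2825) = sqrt(-46494) = 9*I*sqrt(574)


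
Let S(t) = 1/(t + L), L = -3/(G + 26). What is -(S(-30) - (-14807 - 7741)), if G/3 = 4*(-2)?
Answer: -1420522/63 ≈ -22548.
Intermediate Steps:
G = -24 (G = 3*(4*(-2)) = 3*(-8) = -24)
L = -3/2 (L = -3/(-24 + 26) = -3/2 ≈ -1.5000)
S(t) = 1/(-3/2 + t) (S(t) = 1/(t - 3/2) = 1/(-3/2 + t))
-(S(-30) - (-14807 - 7741)) = -(2/(-3 + 2*(-30)) - (-14807 - 7741)) = -(2/(-3 - 60) - 1*(-22548)) = -(2/(-63) + 22548) = -(2*(-1/63) + 22548) = -(-2/63 + 22548) = -1*1420522/63 = -1420522/63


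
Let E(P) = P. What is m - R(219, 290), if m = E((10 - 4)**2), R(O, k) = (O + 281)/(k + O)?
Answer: 17824/509 ≈ 35.018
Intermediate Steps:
R(O, k) = (281 + O)/(O + k)
m = 36 (m = (10 - 4)**2 = 6**2 = 36)
m - R(219, 290) = 36 - (281 + 219)/(219 + 290) = 36 - 500/509 = 17824/509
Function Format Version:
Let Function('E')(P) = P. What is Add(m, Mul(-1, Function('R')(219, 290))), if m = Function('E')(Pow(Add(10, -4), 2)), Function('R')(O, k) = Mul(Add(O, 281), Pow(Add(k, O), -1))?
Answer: Rational(17824, 509) ≈ 35.018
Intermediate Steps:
Function('R')(O, k) = Mul(Pow(Add(O, k), -1), Add(281, O)) (Function('R')(O, k) = Mul(Add(281, O), Pow(Add(O, k), -1)) = Mul(Pow(Add(O, k), -1), Add(281, O)))
m = 36 (m = Pow(Add(10, -4), 2) = Pow(6, 2) = 36)
Add(m, Mul(-1, Function('R')(219, 290))) = Add(36, Mul(-1, Mul(Pow(Add(219, 290), -1), Add(281, 219)))) = Add(36, Mul(-1, Mul(Pow(509, -1), 500))) = Add(36, Mul(-1, Mul(Rational(1, 509), 500))) = Add(36, Mul(-1, Rational(500, 509))) = Add(36, Rational(-500, 509)) = Rational(17824, 509)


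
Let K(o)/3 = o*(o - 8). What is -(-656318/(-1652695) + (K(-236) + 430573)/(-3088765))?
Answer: -206019971279/1020957294335 ≈ -0.20179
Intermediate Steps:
K(o) = 3*o*(-8 + o) (K(o) = 3*(o*(o - 8)) = 3*(o*(-8 + o)) = 3*o*(-8 + o))
-(-656318/(-1652695) + (K(-236) + 430573)/(-3088765)) = -(-656318/(-1652695) + (3*(-236)*(-8 - 236) + 430573)/(-3088765)) = -(-656318*(-1/1652695) + (3*(-236)*(-244) + 430573)*(-1/3088765)) = -(656318/1652695 + (172752 + 430573)*(-1/3088765)) = -(656318/1652695 + 603325*(-1/3088765)) = -(656318/1652695 - 120665/617753) = -1*206019971279/1020957294335 = -206019971279/1020957294335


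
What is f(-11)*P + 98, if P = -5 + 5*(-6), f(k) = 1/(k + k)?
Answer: 2191/22 ≈ 99.591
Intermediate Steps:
f(k) = 1/(2*k)
P = -35 (P = -5 - 30 = -35)
f(-11)*P + 98 = ((½)/(-11))*(-35) + 98 = ((½)*(-1/11))*(-35) + 98 = -1/22*(-35) + 98 = 35/22 + 98 = 2191/22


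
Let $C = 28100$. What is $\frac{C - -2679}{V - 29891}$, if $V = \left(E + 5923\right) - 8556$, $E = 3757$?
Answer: $- \frac{30779}{28767} \approx -1.0699$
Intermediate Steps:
$V = 1124$ ($V = \left(3757 + 5923\right) - 8556 = 9680 - 8556 = 1124$)
$\frac{C - -2679}{V - 29891} = \frac{28100 - -2679}{1124 - 29891} = \frac{28100 + \left(2750 - 71\right)}{-28767} = \left(28100 + 2679\right) \left(- \frac{1}{28767}\right) = 30779 \left(- \frac{1}{28767}\right) = - \frac{30779}{28767}$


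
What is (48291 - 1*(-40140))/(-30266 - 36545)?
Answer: -88431/66811 ≈ -1.3236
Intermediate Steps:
(48291 - 1*(-40140))/(-30266 - 36545) = (48291 + 40140)/(-66811) = 88431*(-1/66811) = -88431/66811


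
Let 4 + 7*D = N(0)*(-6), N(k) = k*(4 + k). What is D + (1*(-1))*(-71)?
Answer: 493/7 ≈ 70.429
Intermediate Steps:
D = -4/7 (D = -4/7 + ((0*(4 + 0))*(-6))/7 = -4/7 + ((0*4)*(-6))/7 = -4/7 + (0*(-6))/7 = -4/7 + (1/7)*0 = -4/7 + 0 = -4/7 ≈ -0.57143)
D + (1*(-1))*(-71) = -4/7 + (1*(-1))*(-71) = -4/7 - 1*(-71) = -4/7 + 71 = 493/7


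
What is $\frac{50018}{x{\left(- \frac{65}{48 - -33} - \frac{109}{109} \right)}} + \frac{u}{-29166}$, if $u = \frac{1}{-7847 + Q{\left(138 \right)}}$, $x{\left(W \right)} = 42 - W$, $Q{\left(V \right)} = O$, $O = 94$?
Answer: $\frac{114516485086579}{100285993113} \approx 1141.9$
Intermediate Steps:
$Q{\left(V \right)} = 94$
$u = - \frac{1}{7753}$ ($u = \frac{1}{-7847 + 94} = \frac{1}{-7753} = - \frac{1}{7753} \approx -0.00012898$)
$\frac{50018}{x{\left(- \frac{65}{48 - -33} - \frac{109}{109} \right)}} + \frac{u}{-29166} = \frac{50018}{42 - \left(- \frac{65}{48 - -33} - \frac{109}{109}\right)} - \frac{1}{7753 \left(-29166\right)} = \frac{50018}{42 - \left(- \frac{65}{48 + 33} - 1\right)} - - \frac{1}{226123998} = \frac{50018}{42 - \left(- \frac{65}{81} - 1\right)} + \frac{1}{226123998} = \frac{50018}{42 - - \frac{146}{81}} + \frac{1}{226123998} = \frac{50018}{42 + \frac{146}{81}} + \frac{1}{226123998} = \frac{50018}{\frac{3548}{81}} + \frac{1}{226123998} = 50018 \cdot \frac{81}{3548} + \frac{1}{226123998} = \frac{2025729}{1774} + \frac{1}{226123998} = \frac{114516485086579}{100285993113}$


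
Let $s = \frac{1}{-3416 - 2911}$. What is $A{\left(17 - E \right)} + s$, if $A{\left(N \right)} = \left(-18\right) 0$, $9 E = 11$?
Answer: $- \frac{1}{6327} \approx -0.00015805$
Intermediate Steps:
$E = \frac{11}{9}$ ($E = \frac{1}{9} \cdot 11 = \frac{11}{9} \approx 1.2222$)
$A{\left(N \right)} = 0$
$s = - \frac{1}{6327}$ ($s = \frac{1}{-6327} = - \frac{1}{6327} \approx -0.00015805$)
$A{\left(17 - E \right)} + s = 0 - \frac{1}{6327} = - \frac{1}{6327}$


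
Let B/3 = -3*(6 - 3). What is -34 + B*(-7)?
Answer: 155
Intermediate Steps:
B = -27 (B = 3*(-3*(6 - 3)) = 3*(-3*3) = 3*(-9) = -27)
-34 + B*(-7) = -34 - 27*(-7) = -34 + 189 = 155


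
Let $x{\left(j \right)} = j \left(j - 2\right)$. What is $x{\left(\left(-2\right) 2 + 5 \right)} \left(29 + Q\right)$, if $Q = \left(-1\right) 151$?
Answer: $122$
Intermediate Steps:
$Q = -151$
$x{\left(j \right)} = j \left(-2 + j\right)$
$x{\left(\left(-2\right) 2 + 5 \right)} \left(29 + Q\right) = \left(\left(-2\right) 2 + 5\right) \left(-2 + \left(\left(-2\right) 2 + 5\right)\right) \left(29 - 151\right) = \left(-4 + 5\right) \left(-2 + \left(-4 + 5\right)\right) \left(-122\right) = 1 \left(-2 + 1\right) \left(-122\right) = 1 \left(-1\right) \left(-122\right) = \left(-1\right) \left(-122\right) = 122$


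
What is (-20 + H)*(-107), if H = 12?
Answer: 856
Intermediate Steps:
(-20 + H)*(-107) = (-20 + 12)*(-107) = -8*(-107) = 856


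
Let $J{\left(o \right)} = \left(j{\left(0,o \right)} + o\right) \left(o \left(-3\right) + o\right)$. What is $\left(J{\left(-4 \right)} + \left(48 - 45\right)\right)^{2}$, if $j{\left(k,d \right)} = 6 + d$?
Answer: $169$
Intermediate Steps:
$J{\left(o \right)} = - 2 o \left(6 + 2 o\right)$ ($J{\left(o \right)} = \left(\left(6 + o\right) + o\right) \left(o \left(-3\right) + o\right) = \left(6 + 2 o\right) \left(- 3 o + o\right) = \left(6 + 2 o\right) \left(- 2 o\right) = - 2 o \left(6 + 2 o\right)$)
$\left(J{\left(-4 \right)} + \left(48 - 45\right)\right)^{2} = \left(\left(-4\right) \left(-4\right) \left(3 - 4\right) + \left(48 - 45\right)\right)^{2} = \left(\left(-4\right) \left(-4\right) \left(-1\right) + 3\right)^{2} = \left(-16 + 3\right)^{2} = \left(-13\right)^{2} = 169$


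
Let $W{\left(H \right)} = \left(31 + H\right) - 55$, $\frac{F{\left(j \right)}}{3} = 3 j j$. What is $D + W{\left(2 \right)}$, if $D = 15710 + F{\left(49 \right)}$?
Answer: $37297$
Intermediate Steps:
$F{\left(j \right)} = 9 j^{2}$ ($F{\left(j \right)} = 3 \cdot 3 j j = 3 \cdot 3 j^{2} = 9 j^{2}$)
$D = 37319$ ($D = 15710 + 9 \cdot 49^{2} = 15710 + 9 \cdot 2401 = 15710 + 21609 = 37319$)
$W{\left(H \right)} = -24 + H$
$D + W{\left(2 \right)} = 37319 + \left(-24 + 2\right) = 37319 - 22 = 37297$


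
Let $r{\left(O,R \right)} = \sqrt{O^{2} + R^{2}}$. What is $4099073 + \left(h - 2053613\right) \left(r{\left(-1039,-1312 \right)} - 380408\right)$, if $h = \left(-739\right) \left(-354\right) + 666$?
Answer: $681444546201 - 1791341 \sqrt{2800865} \approx 6.7845 \cdot 10^{11}$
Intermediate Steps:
$h = 262272$ ($h = 261606 + 666 = 262272$)
$4099073 + \left(h - 2053613\right) \left(r{\left(-1039,-1312 \right)} - 380408\right) = 4099073 + \left(262272 - 2053613\right) \left(\sqrt{\left(-1039\right)^{2} + \left(-1312\right)^{2}} - 380408\right) = 4099073 - 1791341 \left(\sqrt{1079521 + 1721344} - 380408\right) = 4099073 - 1791341 \left(\sqrt{2800865} - 380408\right) = 4099073 - 1791341 \left(-380408 + \sqrt{2800865}\right) = 4099073 + \left(681440447128 - 1791341 \sqrt{2800865}\right) = 681444546201 - 1791341 \sqrt{2800865}$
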